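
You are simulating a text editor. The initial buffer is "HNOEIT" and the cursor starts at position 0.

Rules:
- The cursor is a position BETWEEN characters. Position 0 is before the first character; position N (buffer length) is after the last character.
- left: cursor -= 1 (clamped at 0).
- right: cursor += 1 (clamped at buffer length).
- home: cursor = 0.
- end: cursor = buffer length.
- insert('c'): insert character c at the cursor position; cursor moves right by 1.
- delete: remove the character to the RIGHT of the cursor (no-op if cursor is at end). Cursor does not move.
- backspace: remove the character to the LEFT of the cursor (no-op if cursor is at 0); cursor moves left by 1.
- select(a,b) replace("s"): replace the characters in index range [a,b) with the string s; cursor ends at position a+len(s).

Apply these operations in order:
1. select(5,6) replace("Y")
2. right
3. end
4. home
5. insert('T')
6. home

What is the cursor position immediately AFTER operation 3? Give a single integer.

After op 1 (select(5,6) replace("Y")): buf='HNOEIY' cursor=6
After op 2 (right): buf='HNOEIY' cursor=6
After op 3 (end): buf='HNOEIY' cursor=6

Answer: 6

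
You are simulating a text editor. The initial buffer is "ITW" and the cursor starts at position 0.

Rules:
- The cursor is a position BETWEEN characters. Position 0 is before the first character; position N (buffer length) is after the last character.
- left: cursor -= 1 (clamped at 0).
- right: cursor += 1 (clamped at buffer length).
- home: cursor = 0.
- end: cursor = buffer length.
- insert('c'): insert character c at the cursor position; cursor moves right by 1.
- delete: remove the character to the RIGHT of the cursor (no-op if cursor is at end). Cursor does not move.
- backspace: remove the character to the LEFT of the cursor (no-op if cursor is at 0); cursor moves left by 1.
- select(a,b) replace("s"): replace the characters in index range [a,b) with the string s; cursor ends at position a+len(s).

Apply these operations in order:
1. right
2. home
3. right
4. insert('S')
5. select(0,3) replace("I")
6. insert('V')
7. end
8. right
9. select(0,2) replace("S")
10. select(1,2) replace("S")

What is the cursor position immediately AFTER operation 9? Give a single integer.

Answer: 1

Derivation:
After op 1 (right): buf='ITW' cursor=1
After op 2 (home): buf='ITW' cursor=0
After op 3 (right): buf='ITW' cursor=1
After op 4 (insert('S')): buf='ISTW' cursor=2
After op 5 (select(0,3) replace("I")): buf='IW' cursor=1
After op 6 (insert('V')): buf='IVW' cursor=2
After op 7 (end): buf='IVW' cursor=3
After op 8 (right): buf='IVW' cursor=3
After op 9 (select(0,2) replace("S")): buf='SW' cursor=1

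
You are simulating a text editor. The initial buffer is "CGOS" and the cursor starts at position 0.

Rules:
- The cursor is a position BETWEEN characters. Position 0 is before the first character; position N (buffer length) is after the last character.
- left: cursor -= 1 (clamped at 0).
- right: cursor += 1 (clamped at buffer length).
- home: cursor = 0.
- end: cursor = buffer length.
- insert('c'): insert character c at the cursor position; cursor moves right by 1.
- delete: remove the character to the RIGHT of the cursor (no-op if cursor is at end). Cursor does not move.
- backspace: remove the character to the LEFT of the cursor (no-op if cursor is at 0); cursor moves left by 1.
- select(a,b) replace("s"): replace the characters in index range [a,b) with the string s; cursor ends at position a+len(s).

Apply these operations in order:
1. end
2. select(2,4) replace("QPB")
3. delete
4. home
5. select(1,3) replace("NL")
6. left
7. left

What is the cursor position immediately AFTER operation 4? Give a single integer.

Answer: 0

Derivation:
After op 1 (end): buf='CGOS' cursor=4
After op 2 (select(2,4) replace("QPB")): buf='CGQPB' cursor=5
After op 3 (delete): buf='CGQPB' cursor=5
After op 4 (home): buf='CGQPB' cursor=0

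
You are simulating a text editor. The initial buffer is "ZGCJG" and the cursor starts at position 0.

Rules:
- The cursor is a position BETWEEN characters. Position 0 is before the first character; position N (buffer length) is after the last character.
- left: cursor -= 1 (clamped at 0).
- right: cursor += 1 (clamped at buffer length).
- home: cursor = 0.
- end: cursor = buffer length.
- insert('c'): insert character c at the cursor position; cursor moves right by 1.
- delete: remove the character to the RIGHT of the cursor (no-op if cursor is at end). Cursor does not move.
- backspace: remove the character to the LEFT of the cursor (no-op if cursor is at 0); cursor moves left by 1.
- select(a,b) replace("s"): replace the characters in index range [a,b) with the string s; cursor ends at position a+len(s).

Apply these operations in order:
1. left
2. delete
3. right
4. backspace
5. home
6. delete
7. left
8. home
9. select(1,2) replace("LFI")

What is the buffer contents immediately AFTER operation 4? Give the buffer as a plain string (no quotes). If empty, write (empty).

Answer: CJG

Derivation:
After op 1 (left): buf='ZGCJG' cursor=0
After op 2 (delete): buf='GCJG' cursor=0
After op 3 (right): buf='GCJG' cursor=1
After op 4 (backspace): buf='CJG' cursor=0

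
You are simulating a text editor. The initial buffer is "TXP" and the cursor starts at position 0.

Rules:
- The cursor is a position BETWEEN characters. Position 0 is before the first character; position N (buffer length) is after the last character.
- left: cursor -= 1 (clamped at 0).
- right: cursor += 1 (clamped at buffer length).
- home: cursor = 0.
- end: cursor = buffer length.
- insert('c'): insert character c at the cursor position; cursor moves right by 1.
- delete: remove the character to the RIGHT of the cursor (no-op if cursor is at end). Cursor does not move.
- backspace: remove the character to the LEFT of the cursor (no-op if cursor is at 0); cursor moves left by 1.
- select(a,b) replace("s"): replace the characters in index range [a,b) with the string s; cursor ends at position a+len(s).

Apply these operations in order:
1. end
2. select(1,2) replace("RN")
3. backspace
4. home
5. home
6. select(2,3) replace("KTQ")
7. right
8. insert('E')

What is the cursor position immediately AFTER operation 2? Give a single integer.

After op 1 (end): buf='TXP' cursor=3
After op 2 (select(1,2) replace("RN")): buf='TRNP' cursor=3

Answer: 3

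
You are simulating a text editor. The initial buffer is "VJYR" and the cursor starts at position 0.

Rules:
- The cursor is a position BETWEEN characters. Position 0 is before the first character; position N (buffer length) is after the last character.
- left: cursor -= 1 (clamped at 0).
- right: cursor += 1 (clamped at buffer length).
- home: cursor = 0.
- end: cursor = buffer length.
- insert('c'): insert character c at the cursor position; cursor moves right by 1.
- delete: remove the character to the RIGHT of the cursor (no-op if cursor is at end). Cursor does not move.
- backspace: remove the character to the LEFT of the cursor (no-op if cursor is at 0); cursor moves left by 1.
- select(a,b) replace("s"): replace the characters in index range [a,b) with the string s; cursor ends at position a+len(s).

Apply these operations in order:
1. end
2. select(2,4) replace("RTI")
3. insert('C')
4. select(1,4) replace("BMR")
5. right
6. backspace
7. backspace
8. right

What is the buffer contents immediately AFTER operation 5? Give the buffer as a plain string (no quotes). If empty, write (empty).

Answer: VBMRIC

Derivation:
After op 1 (end): buf='VJYR' cursor=4
After op 2 (select(2,4) replace("RTI")): buf='VJRTI' cursor=5
After op 3 (insert('C')): buf='VJRTIC' cursor=6
After op 4 (select(1,4) replace("BMR")): buf='VBMRIC' cursor=4
After op 5 (right): buf='VBMRIC' cursor=5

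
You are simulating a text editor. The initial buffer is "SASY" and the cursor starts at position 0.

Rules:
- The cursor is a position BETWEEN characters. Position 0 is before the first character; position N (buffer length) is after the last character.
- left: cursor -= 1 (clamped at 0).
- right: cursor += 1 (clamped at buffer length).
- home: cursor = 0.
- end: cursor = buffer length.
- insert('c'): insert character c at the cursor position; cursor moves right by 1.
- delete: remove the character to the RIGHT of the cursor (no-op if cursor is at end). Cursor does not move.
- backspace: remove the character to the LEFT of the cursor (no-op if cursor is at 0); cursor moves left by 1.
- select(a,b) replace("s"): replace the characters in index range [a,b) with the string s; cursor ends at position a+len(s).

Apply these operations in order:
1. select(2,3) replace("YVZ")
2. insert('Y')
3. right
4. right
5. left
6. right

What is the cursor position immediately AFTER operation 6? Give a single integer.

Answer: 7

Derivation:
After op 1 (select(2,3) replace("YVZ")): buf='SAYVZY' cursor=5
After op 2 (insert('Y')): buf='SAYVZYY' cursor=6
After op 3 (right): buf='SAYVZYY' cursor=7
After op 4 (right): buf='SAYVZYY' cursor=7
After op 5 (left): buf='SAYVZYY' cursor=6
After op 6 (right): buf='SAYVZYY' cursor=7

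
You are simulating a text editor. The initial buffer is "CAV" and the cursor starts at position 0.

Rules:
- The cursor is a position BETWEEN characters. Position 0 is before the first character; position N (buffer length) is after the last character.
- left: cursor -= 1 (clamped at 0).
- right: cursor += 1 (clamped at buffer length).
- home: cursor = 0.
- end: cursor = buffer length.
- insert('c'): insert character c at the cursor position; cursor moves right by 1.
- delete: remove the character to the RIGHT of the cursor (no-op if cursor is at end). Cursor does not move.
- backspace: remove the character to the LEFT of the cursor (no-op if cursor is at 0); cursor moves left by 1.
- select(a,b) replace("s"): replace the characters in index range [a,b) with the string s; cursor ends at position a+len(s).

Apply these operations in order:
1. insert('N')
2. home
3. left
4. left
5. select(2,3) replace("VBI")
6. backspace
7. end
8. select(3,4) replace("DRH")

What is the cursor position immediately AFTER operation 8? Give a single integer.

Answer: 6

Derivation:
After op 1 (insert('N')): buf='NCAV' cursor=1
After op 2 (home): buf='NCAV' cursor=0
After op 3 (left): buf='NCAV' cursor=0
After op 4 (left): buf='NCAV' cursor=0
After op 5 (select(2,3) replace("VBI")): buf='NCVBIV' cursor=5
After op 6 (backspace): buf='NCVBV' cursor=4
After op 7 (end): buf='NCVBV' cursor=5
After op 8 (select(3,4) replace("DRH")): buf='NCVDRHV' cursor=6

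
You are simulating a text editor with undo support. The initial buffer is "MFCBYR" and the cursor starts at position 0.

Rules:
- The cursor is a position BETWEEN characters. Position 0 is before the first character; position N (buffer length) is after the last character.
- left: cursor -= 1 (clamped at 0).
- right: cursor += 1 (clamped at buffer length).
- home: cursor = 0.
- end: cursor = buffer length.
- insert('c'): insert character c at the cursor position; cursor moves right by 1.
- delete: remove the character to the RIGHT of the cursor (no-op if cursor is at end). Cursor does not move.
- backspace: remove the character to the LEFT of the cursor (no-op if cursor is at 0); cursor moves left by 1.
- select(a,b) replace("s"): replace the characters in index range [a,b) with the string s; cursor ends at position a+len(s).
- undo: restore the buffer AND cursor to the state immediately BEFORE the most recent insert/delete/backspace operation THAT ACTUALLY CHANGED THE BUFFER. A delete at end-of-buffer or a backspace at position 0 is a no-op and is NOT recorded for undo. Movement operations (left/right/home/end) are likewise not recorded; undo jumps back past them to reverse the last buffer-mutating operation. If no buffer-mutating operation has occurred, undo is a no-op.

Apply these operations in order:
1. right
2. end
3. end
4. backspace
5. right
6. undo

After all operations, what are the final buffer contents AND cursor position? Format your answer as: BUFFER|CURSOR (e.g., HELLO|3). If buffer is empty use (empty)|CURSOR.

Answer: MFCBYR|6

Derivation:
After op 1 (right): buf='MFCBYR' cursor=1
After op 2 (end): buf='MFCBYR' cursor=6
After op 3 (end): buf='MFCBYR' cursor=6
After op 4 (backspace): buf='MFCBY' cursor=5
After op 5 (right): buf='MFCBY' cursor=5
After op 6 (undo): buf='MFCBYR' cursor=6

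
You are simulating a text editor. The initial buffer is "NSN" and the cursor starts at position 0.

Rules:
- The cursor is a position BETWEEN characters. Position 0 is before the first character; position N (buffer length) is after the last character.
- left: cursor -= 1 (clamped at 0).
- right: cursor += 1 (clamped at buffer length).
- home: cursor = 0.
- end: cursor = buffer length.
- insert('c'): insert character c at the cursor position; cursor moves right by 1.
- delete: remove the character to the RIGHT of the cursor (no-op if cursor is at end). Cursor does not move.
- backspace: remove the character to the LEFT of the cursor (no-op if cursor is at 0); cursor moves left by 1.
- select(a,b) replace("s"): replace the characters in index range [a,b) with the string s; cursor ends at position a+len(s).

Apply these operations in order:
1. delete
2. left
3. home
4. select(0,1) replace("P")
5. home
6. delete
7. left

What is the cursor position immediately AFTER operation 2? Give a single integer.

After op 1 (delete): buf='SN' cursor=0
After op 2 (left): buf='SN' cursor=0

Answer: 0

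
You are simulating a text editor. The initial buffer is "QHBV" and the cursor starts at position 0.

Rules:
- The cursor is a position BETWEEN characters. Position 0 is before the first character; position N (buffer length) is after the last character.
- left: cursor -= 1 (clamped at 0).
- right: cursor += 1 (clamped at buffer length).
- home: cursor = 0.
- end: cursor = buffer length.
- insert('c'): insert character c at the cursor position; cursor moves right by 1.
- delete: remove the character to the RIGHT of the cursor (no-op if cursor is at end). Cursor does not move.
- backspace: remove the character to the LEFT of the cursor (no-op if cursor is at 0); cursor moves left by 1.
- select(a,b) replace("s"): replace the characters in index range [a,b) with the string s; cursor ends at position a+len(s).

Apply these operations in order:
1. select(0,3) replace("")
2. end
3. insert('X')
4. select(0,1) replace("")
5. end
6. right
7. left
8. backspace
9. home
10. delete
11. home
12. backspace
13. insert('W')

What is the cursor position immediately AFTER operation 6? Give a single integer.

After op 1 (select(0,3) replace("")): buf='V' cursor=0
After op 2 (end): buf='V' cursor=1
After op 3 (insert('X')): buf='VX' cursor=2
After op 4 (select(0,1) replace("")): buf='X' cursor=0
After op 5 (end): buf='X' cursor=1
After op 6 (right): buf='X' cursor=1

Answer: 1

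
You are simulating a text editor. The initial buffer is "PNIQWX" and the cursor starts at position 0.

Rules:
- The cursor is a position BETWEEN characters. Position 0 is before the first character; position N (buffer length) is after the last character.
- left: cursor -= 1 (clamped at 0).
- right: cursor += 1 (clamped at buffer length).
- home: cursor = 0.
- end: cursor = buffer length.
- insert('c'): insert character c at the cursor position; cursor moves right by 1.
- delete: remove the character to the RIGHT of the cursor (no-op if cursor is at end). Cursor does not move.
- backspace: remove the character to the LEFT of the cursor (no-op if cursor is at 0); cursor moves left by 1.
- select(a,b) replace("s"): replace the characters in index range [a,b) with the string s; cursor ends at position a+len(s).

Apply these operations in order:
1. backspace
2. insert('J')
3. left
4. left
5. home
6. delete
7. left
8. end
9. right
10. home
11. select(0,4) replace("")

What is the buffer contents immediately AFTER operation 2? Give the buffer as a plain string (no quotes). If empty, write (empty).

Answer: JPNIQWX

Derivation:
After op 1 (backspace): buf='PNIQWX' cursor=0
After op 2 (insert('J')): buf='JPNIQWX' cursor=1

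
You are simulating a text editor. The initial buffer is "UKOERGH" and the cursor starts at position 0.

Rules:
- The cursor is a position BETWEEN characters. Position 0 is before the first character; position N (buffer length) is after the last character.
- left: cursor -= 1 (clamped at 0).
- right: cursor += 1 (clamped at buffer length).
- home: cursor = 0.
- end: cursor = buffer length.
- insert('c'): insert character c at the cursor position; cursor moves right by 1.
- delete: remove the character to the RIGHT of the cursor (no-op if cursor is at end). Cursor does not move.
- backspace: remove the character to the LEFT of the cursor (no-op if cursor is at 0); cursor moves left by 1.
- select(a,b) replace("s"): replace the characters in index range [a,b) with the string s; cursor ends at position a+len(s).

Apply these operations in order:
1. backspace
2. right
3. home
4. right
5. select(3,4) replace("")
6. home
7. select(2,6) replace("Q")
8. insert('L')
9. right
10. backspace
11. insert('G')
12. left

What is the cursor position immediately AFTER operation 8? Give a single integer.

After op 1 (backspace): buf='UKOERGH' cursor=0
After op 2 (right): buf='UKOERGH' cursor=1
After op 3 (home): buf='UKOERGH' cursor=0
After op 4 (right): buf='UKOERGH' cursor=1
After op 5 (select(3,4) replace("")): buf='UKORGH' cursor=3
After op 6 (home): buf='UKORGH' cursor=0
After op 7 (select(2,6) replace("Q")): buf='UKQ' cursor=3
After op 8 (insert('L')): buf='UKQL' cursor=4

Answer: 4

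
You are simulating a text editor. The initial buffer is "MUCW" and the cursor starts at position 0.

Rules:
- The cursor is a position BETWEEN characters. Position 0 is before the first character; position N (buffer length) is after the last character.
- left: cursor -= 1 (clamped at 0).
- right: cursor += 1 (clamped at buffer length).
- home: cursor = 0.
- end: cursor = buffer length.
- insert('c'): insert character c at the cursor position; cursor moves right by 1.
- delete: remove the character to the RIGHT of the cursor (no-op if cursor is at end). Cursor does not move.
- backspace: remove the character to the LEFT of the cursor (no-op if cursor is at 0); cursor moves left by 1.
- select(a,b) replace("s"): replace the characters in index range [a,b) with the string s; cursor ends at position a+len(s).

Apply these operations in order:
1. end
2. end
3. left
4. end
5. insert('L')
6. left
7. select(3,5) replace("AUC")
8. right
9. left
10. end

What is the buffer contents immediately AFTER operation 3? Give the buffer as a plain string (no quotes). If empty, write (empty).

Answer: MUCW

Derivation:
After op 1 (end): buf='MUCW' cursor=4
After op 2 (end): buf='MUCW' cursor=4
After op 3 (left): buf='MUCW' cursor=3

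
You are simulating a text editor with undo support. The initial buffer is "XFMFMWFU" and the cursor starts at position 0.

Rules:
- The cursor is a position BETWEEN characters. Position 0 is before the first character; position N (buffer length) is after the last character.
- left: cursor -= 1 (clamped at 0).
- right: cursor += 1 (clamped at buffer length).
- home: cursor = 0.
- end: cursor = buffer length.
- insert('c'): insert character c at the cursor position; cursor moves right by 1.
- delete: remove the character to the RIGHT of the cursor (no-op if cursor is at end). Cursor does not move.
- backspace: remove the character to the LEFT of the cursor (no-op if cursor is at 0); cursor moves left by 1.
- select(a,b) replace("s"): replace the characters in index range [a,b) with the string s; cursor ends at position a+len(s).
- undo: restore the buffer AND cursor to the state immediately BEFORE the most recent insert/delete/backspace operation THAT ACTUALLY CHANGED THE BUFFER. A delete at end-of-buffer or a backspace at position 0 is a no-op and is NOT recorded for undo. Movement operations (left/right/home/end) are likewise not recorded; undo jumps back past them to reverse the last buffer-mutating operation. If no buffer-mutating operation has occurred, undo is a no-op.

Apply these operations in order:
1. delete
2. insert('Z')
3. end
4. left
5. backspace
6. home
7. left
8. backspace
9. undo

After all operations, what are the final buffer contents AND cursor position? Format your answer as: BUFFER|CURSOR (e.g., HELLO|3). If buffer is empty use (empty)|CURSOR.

After op 1 (delete): buf='FMFMWFU' cursor=0
After op 2 (insert('Z')): buf='ZFMFMWFU' cursor=1
After op 3 (end): buf='ZFMFMWFU' cursor=8
After op 4 (left): buf='ZFMFMWFU' cursor=7
After op 5 (backspace): buf='ZFMFMWU' cursor=6
After op 6 (home): buf='ZFMFMWU' cursor=0
After op 7 (left): buf='ZFMFMWU' cursor=0
After op 8 (backspace): buf='ZFMFMWU' cursor=0
After op 9 (undo): buf='ZFMFMWFU' cursor=7

Answer: ZFMFMWFU|7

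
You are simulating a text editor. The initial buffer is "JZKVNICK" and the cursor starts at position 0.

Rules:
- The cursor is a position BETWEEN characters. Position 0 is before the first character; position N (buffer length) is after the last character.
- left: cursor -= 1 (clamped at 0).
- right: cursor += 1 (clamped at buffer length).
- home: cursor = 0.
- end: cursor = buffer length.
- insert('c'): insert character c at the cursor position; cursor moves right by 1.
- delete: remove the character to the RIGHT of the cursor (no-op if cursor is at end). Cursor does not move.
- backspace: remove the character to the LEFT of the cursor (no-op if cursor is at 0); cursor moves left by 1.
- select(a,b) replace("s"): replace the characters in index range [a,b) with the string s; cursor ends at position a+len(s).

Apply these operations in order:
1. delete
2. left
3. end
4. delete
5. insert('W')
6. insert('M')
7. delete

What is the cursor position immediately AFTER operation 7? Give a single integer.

After op 1 (delete): buf='ZKVNICK' cursor=0
After op 2 (left): buf='ZKVNICK' cursor=0
After op 3 (end): buf='ZKVNICK' cursor=7
After op 4 (delete): buf='ZKVNICK' cursor=7
After op 5 (insert('W')): buf='ZKVNICKW' cursor=8
After op 6 (insert('M')): buf='ZKVNICKWM' cursor=9
After op 7 (delete): buf='ZKVNICKWM' cursor=9

Answer: 9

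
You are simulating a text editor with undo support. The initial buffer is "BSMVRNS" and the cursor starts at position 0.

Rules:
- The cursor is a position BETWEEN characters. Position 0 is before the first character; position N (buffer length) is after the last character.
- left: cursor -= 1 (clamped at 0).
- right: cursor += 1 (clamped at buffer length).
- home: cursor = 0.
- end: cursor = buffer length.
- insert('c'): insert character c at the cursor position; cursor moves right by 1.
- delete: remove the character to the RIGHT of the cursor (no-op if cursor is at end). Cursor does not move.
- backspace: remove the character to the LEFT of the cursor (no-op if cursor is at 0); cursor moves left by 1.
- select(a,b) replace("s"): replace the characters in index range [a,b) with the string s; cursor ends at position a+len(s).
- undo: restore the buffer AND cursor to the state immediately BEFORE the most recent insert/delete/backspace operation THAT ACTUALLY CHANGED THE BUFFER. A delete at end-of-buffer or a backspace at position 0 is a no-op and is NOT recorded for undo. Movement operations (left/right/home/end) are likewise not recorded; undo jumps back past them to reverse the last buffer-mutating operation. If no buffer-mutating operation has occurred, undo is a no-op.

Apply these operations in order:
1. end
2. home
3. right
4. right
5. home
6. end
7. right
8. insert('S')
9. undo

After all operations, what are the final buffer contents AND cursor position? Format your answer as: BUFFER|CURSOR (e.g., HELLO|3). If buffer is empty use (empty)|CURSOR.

Answer: BSMVRNS|7

Derivation:
After op 1 (end): buf='BSMVRNS' cursor=7
After op 2 (home): buf='BSMVRNS' cursor=0
After op 3 (right): buf='BSMVRNS' cursor=1
After op 4 (right): buf='BSMVRNS' cursor=2
After op 5 (home): buf='BSMVRNS' cursor=0
After op 6 (end): buf='BSMVRNS' cursor=7
After op 7 (right): buf='BSMVRNS' cursor=7
After op 8 (insert('S')): buf='BSMVRNSS' cursor=8
After op 9 (undo): buf='BSMVRNS' cursor=7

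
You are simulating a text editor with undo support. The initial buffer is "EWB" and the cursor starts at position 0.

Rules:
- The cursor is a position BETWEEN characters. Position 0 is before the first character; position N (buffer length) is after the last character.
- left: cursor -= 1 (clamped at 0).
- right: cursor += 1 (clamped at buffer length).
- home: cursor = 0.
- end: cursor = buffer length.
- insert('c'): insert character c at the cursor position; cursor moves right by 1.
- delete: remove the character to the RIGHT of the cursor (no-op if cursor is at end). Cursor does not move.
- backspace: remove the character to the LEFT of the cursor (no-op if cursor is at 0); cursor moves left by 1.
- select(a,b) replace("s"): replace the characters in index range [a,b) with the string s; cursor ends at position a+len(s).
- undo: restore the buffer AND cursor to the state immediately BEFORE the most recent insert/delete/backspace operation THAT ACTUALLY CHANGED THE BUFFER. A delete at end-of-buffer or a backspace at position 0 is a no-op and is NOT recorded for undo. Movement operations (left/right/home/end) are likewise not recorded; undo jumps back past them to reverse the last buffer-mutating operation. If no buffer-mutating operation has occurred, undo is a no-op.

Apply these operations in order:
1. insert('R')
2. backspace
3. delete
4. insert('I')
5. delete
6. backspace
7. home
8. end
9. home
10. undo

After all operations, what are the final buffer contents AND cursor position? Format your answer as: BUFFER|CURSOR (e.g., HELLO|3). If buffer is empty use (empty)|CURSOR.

After op 1 (insert('R')): buf='REWB' cursor=1
After op 2 (backspace): buf='EWB' cursor=0
After op 3 (delete): buf='WB' cursor=0
After op 4 (insert('I')): buf='IWB' cursor=1
After op 5 (delete): buf='IB' cursor=1
After op 6 (backspace): buf='B' cursor=0
After op 7 (home): buf='B' cursor=0
After op 8 (end): buf='B' cursor=1
After op 9 (home): buf='B' cursor=0
After op 10 (undo): buf='IB' cursor=1

Answer: IB|1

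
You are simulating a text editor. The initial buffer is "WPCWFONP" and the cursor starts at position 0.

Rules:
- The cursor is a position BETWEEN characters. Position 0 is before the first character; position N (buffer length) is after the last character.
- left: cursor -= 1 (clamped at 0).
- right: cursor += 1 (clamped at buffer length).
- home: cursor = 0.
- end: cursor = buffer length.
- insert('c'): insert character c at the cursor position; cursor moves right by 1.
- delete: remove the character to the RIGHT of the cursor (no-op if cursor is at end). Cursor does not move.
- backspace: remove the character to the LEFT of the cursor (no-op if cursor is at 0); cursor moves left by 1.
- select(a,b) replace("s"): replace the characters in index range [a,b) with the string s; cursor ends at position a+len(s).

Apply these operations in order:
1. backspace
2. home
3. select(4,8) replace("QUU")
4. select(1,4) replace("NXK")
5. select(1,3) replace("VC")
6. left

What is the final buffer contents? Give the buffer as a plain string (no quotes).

Answer: WVCKQUU

Derivation:
After op 1 (backspace): buf='WPCWFONP' cursor=0
After op 2 (home): buf='WPCWFONP' cursor=0
After op 3 (select(4,8) replace("QUU")): buf='WPCWQUU' cursor=7
After op 4 (select(1,4) replace("NXK")): buf='WNXKQUU' cursor=4
After op 5 (select(1,3) replace("VC")): buf='WVCKQUU' cursor=3
After op 6 (left): buf='WVCKQUU' cursor=2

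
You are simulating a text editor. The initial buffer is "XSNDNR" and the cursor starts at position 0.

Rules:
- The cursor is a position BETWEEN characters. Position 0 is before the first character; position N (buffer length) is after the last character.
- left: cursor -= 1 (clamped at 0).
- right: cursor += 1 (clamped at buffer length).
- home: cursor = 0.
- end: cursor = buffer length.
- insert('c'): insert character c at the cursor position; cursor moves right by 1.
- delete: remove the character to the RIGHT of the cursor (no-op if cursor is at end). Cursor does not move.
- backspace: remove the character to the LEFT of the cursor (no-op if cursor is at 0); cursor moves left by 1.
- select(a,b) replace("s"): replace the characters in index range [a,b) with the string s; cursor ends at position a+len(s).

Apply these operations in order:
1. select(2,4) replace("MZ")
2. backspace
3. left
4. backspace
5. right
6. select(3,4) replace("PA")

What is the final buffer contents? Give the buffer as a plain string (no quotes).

After op 1 (select(2,4) replace("MZ")): buf='XSMZNR' cursor=4
After op 2 (backspace): buf='XSMNR' cursor=3
After op 3 (left): buf='XSMNR' cursor=2
After op 4 (backspace): buf='XMNR' cursor=1
After op 5 (right): buf='XMNR' cursor=2
After op 6 (select(3,4) replace("PA")): buf='XMNPA' cursor=5

Answer: XMNPA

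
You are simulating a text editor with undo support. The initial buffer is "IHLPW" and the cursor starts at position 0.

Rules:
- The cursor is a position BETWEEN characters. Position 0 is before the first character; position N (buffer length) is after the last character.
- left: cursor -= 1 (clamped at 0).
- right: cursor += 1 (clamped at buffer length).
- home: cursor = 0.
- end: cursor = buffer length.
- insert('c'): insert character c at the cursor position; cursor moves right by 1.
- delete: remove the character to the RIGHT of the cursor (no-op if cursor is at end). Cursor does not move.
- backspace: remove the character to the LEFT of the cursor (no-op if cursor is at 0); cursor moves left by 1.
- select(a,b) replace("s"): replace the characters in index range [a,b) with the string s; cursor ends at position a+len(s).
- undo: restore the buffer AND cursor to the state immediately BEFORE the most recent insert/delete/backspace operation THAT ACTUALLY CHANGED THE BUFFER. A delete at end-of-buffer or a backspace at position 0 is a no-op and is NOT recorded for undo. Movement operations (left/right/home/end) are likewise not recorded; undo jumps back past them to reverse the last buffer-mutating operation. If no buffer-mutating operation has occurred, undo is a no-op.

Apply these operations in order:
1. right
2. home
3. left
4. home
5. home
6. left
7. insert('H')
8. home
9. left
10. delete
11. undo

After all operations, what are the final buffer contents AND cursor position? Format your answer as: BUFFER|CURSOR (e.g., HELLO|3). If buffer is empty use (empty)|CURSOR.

After op 1 (right): buf='IHLPW' cursor=1
After op 2 (home): buf='IHLPW' cursor=0
After op 3 (left): buf='IHLPW' cursor=0
After op 4 (home): buf='IHLPW' cursor=0
After op 5 (home): buf='IHLPW' cursor=0
After op 6 (left): buf='IHLPW' cursor=0
After op 7 (insert('H')): buf='HIHLPW' cursor=1
After op 8 (home): buf='HIHLPW' cursor=0
After op 9 (left): buf='HIHLPW' cursor=0
After op 10 (delete): buf='IHLPW' cursor=0
After op 11 (undo): buf='HIHLPW' cursor=0

Answer: HIHLPW|0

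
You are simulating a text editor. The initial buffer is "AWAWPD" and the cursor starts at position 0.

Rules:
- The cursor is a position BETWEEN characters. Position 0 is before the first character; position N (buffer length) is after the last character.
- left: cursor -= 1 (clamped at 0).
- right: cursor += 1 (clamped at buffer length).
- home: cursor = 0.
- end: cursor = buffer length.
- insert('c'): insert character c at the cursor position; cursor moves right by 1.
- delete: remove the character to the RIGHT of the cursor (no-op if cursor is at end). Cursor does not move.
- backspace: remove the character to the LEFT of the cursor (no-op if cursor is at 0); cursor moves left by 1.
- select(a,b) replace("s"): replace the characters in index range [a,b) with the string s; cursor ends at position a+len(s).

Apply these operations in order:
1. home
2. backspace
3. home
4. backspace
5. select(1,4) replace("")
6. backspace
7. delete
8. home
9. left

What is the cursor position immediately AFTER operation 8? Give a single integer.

After op 1 (home): buf='AWAWPD' cursor=0
After op 2 (backspace): buf='AWAWPD' cursor=0
After op 3 (home): buf='AWAWPD' cursor=0
After op 4 (backspace): buf='AWAWPD' cursor=0
After op 5 (select(1,4) replace("")): buf='APD' cursor=1
After op 6 (backspace): buf='PD' cursor=0
After op 7 (delete): buf='D' cursor=0
After op 8 (home): buf='D' cursor=0

Answer: 0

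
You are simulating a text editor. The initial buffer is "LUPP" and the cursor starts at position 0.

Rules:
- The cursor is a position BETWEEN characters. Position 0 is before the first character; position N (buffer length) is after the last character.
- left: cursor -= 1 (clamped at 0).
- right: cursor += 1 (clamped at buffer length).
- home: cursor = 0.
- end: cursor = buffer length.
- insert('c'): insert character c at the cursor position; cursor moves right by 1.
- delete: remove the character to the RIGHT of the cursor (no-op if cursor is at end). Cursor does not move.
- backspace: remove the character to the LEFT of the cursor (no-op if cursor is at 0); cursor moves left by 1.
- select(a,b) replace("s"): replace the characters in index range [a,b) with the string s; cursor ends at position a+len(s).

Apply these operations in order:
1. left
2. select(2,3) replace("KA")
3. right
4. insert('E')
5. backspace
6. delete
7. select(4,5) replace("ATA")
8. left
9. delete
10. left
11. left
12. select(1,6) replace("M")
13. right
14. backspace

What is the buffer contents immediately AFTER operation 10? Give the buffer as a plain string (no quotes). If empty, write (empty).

After op 1 (left): buf='LUPP' cursor=0
After op 2 (select(2,3) replace("KA")): buf='LUKAP' cursor=4
After op 3 (right): buf='LUKAP' cursor=5
After op 4 (insert('E')): buf='LUKAPE' cursor=6
After op 5 (backspace): buf='LUKAP' cursor=5
After op 6 (delete): buf='LUKAP' cursor=5
After op 7 (select(4,5) replace("ATA")): buf='LUKAATA' cursor=7
After op 8 (left): buf='LUKAATA' cursor=6
After op 9 (delete): buf='LUKAAT' cursor=6
After op 10 (left): buf='LUKAAT' cursor=5

Answer: LUKAAT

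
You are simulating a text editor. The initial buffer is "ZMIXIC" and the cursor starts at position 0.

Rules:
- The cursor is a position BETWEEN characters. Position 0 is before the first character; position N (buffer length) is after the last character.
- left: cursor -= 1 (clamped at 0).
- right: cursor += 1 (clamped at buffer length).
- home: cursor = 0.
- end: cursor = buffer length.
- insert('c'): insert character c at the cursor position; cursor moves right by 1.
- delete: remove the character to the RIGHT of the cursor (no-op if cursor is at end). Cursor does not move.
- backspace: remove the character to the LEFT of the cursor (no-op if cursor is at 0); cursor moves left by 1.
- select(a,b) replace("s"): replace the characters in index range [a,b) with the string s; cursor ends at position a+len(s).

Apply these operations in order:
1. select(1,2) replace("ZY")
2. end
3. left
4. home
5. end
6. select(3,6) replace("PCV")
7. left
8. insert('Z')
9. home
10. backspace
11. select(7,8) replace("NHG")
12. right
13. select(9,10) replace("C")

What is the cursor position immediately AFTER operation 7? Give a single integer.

Answer: 5

Derivation:
After op 1 (select(1,2) replace("ZY")): buf='ZZYIXIC' cursor=3
After op 2 (end): buf='ZZYIXIC' cursor=7
After op 3 (left): buf='ZZYIXIC' cursor=6
After op 4 (home): buf='ZZYIXIC' cursor=0
After op 5 (end): buf='ZZYIXIC' cursor=7
After op 6 (select(3,6) replace("PCV")): buf='ZZYPCVC' cursor=6
After op 7 (left): buf='ZZYPCVC' cursor=5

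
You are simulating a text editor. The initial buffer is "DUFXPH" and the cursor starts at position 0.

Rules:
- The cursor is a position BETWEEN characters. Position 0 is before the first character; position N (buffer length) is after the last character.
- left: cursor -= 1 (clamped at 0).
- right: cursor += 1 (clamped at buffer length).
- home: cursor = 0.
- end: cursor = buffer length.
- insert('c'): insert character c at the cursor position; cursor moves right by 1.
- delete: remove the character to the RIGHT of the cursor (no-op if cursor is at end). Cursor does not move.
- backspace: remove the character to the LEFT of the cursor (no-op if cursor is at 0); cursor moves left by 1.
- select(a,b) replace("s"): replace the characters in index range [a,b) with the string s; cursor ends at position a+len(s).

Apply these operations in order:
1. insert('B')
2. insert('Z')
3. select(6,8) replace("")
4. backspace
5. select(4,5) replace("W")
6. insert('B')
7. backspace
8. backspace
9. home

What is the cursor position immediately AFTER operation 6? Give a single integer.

Answer: 6

Derivation:
After op 1 (insert('B')): buf='BDUFXPH' cursor=1
After op 2 (insert('Z')): buf='BZDUFXPH' cursor=2
After op 3 (select(6,8) replace("")): buf='BZDUFX' cursor=6
After op 4 (backspace): buf='BZDUF' cursor=5
After op 5 (select(4,5) replace("W")): buf='BZDUW' cursor=5
After op 6 (insert('B')): buf='BZDUWB' cursor=6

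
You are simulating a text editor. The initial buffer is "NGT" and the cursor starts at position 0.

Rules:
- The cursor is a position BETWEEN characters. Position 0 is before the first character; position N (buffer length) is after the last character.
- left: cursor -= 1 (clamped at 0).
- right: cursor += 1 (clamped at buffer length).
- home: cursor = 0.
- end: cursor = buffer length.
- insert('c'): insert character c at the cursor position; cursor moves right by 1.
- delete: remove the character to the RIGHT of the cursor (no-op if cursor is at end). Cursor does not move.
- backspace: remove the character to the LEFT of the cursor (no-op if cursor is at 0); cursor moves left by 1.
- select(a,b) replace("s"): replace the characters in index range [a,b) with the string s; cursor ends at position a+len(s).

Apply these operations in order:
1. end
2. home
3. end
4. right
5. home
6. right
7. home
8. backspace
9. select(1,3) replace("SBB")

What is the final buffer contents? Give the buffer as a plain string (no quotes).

Answer: NSBB

Derivation:
After op 1 (end): buf='NGT' cursor=3
After op 2 (home): buf='NGT' cursor=0
After op 3 (end): buf='NGT' cursor=3
After op 4 (right): buf='NGT' cursor=3
After op 5 (home): buf='NGT' cursor=0
After op 6 (right): buf='NGT' cursor=1
After op 7 (home): buf='NGT' cursor=0
After op 8 (backspace): buf='NGT' cursor=0
After op 9 (select(1,3) replace("SBB")): buf='NSBB' cursor=4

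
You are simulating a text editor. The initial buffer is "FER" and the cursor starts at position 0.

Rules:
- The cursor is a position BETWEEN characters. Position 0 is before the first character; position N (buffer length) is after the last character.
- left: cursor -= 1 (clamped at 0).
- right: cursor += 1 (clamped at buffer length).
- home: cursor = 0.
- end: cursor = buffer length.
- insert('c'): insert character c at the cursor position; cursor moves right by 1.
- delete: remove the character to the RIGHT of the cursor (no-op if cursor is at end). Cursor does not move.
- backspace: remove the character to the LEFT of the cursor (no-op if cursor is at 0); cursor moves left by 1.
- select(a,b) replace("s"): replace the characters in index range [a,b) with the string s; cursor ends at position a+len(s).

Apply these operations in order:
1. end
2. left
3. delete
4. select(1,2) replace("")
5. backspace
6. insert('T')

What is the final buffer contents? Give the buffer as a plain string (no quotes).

Answer: T

Derivation:
After op 1 (end): buf='FER' cursor=3
After op 2 (left): buf='FER' cursor=2
After op 3 (delete): buf='FE' cursor=2
After op 4 (select(1,2) replace("")): buf='F' cursor=1
After op 5 (backspace): buf='(empty)' cursor=0
After op 6 (insert('T')): buf='T' cursor=1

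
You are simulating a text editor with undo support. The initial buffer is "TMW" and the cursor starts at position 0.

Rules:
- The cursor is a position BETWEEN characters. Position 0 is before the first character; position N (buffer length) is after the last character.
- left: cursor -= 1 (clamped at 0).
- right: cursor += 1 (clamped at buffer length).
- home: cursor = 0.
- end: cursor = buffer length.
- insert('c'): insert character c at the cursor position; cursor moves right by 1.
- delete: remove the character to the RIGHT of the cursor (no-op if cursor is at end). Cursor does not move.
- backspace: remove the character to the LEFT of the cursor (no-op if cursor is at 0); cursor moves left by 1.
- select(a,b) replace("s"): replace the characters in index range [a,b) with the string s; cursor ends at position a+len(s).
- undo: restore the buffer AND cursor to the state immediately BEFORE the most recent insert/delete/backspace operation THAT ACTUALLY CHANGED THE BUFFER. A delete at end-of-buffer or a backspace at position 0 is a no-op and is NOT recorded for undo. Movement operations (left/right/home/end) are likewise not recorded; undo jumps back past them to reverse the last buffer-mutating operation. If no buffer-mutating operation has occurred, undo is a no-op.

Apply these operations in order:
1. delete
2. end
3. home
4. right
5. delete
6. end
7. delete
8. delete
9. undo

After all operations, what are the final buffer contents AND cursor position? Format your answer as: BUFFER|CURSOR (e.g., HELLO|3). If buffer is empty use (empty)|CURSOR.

After op 1 (delete): buf='MW' cursor=0
After op 2 (end): buf='MW' cursor=2
After op 3 (home): buf='MW' cursor=0
After op 4 (right): buf='MW' cursor=1
After op 5 (delete): buf='M' cursor=1
After op 6 (end): buf='M' cursor=1
After op 7 (delete): buf='M' cursor=1
After op 8 (delete): buf='M' cursor=1
After op 9 (undo): buf='MW' cursor=1

Answer: MW|1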